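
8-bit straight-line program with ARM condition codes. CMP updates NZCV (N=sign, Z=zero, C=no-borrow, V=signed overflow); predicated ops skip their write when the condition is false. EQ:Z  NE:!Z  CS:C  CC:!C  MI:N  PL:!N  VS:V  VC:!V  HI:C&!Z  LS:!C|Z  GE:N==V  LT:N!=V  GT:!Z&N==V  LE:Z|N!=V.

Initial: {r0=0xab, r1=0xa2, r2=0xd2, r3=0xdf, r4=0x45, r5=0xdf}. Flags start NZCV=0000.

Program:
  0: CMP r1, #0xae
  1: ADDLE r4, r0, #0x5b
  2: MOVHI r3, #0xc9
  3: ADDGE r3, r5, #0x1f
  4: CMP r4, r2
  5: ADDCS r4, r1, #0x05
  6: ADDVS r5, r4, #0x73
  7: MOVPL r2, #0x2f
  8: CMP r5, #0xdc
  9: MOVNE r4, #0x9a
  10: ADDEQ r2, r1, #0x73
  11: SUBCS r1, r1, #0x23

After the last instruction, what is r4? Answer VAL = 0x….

VAL = 0x9a

0: ✓ CMP  NZCV=1000
1: ✓ ADDLE  r4←0x06
2: · MOVHI
3: · ADDGE
4: ✓ CMP  NZCV=0000
5: · ADDCS
6: · ADDVS
7: ✓ MOVPL  r2←0x2f
8: ✓ CMP  NZCV=0010
9: ✓ MOVNE  r4←0x9a
10: · ADDEQ
11: ✓ SUBCS  r1←0x7f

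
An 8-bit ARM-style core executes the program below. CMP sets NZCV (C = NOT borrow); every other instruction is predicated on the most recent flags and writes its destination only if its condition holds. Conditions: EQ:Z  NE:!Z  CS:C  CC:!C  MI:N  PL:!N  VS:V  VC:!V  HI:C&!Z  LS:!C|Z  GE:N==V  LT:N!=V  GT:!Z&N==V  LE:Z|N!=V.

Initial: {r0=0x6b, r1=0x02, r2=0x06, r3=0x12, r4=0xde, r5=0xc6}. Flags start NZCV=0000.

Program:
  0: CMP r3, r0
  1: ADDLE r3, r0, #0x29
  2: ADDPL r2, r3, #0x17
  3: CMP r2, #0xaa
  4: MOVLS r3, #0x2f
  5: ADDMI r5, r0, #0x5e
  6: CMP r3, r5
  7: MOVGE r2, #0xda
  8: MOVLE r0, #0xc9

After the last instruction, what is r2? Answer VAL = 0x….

[0] flags=1000 → (cmp)
[1] flags=1000 LE?T → r3=0x94
[2] flags=1000 PL?F → skip
[3] flags=0000 → (cmp)
[4] flags=0000 LS?T → r3=0x2f
[5] flags=0000 MI?F → skip
[6] flags=0000 → (cmp)
[7] flags=0000 GE?T → r2=0xda
[8] flags=0000 LE?F → skip

VAL = 0xda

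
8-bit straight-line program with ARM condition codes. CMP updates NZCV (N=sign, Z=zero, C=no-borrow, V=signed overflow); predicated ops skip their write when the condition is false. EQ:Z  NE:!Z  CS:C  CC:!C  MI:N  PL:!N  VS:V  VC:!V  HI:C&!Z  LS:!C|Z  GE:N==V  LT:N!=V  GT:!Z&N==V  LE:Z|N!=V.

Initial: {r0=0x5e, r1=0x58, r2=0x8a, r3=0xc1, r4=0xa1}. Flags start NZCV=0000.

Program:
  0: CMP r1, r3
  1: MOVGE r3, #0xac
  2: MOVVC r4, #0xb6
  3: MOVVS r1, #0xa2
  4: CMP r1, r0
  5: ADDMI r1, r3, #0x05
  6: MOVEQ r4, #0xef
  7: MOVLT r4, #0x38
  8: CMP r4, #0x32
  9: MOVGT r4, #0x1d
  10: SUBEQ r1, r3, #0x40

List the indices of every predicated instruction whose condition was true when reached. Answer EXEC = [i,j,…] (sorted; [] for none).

0: ✓ CMP  NZCV=1001
1: ✓ MOVGE  r3←0xac
2: · MOVVC
3: ✓ MOVVS  r1←0xa2
4: ✓ CMP  NZCV=0011
5: · ADDMI
6: · MOVEQ
7: ✓ MOVLT  r4←0x38
8: ✓ CMP  NZCV=0010
9: ✓ MOVGT  r4←0x1d
10: · SUBEQ

EXEC = [1,3,7,9]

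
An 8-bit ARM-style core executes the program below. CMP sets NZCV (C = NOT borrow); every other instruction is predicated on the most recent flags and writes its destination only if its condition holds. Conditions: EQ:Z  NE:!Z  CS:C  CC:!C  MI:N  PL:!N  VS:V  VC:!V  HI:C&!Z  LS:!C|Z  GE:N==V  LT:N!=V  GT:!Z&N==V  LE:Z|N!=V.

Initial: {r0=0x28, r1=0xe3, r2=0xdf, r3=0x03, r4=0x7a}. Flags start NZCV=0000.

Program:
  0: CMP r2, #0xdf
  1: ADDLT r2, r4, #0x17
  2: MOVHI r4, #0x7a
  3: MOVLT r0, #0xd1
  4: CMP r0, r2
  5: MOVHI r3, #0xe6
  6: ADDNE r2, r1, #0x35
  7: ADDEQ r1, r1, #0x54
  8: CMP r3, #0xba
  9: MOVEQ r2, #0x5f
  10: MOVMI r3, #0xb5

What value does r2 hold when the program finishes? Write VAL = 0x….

VAL = 0x18

[0] flags=0110 → (cmp)
[1] flags=0110 LT?F → skip
[2] flags=0110 HI?F → skip
[3] flags=0110 LT?F → skip
[4] flags=0000 → (cmp)
[5] flags=0000 HI?F → skip
[6] flags=0000 NE?T → r2=0x18
[7] flags=0000 EQ?F → skip
[8] flags=0000 → (cmp)
[9] flags=0000 EQ?F → skip
[10] flags=0000 MI?F → skip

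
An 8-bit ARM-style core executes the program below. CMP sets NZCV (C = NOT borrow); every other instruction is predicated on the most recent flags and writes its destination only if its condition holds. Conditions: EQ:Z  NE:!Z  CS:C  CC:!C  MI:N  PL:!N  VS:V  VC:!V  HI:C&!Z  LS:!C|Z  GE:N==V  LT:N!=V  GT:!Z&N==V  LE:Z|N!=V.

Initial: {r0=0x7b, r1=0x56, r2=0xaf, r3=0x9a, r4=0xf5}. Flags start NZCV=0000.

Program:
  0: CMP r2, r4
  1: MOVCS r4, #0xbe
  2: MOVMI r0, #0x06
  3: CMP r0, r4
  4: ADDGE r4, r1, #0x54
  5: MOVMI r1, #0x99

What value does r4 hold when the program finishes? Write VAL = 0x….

VAL = 0xaa

0: ✓ CMP  NZCV=1000
1: · MOVCS
2: ✓ MOVMI  r0←0x06
3: ✓ CMP  NZCV=0000
4: ✓ ADDGE  r4←0xaa
5: · MOVMI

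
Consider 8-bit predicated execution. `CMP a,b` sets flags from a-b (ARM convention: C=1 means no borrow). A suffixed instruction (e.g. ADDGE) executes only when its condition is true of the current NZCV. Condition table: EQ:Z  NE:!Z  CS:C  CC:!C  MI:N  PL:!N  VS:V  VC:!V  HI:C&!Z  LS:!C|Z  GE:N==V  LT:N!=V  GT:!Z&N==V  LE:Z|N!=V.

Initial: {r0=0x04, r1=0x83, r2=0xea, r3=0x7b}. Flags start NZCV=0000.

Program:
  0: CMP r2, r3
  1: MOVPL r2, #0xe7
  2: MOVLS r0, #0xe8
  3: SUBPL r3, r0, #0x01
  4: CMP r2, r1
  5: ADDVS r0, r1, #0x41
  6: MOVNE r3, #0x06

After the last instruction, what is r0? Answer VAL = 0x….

VAL = 0x04

[0] flags=0011 → (cmp)
[1] flags=0011 PL?T → r2=0xe7
[2] flags=0011 LS?F → skip
[3] flags=0011 PL?T → r3=0x03
[4] flags=0010 → (cmp)
[5] flags=0010 VS?F → skip
[6] flags=0010 NE?T → r3=0x06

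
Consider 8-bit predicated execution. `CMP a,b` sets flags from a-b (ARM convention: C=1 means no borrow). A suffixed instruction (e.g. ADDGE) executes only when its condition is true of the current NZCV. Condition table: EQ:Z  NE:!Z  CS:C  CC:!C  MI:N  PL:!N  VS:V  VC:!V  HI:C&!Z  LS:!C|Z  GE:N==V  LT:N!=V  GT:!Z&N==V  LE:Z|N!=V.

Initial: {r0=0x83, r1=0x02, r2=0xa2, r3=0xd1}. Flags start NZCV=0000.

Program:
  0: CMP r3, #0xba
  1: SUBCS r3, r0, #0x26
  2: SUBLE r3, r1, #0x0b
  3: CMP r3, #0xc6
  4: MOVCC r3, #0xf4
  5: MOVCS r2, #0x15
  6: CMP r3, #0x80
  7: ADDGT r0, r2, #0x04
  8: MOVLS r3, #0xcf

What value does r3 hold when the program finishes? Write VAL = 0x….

VAL = 0xf4

[0] flags=0010 → (cmp)
[1] flags=0010 CS?T → r3=0x5d
[2] flags=0010 LE?F → skip
[3] flags=1001 → (cmp)
[4] flags=1001 CC?T → r3=0xf4
[5] flags=1001 CS?F → skip
[6] flags=0010 → (cmp)
[7] flags=0010 GT?T → r0=0xa6
[8] flags=0010 LS?F → skip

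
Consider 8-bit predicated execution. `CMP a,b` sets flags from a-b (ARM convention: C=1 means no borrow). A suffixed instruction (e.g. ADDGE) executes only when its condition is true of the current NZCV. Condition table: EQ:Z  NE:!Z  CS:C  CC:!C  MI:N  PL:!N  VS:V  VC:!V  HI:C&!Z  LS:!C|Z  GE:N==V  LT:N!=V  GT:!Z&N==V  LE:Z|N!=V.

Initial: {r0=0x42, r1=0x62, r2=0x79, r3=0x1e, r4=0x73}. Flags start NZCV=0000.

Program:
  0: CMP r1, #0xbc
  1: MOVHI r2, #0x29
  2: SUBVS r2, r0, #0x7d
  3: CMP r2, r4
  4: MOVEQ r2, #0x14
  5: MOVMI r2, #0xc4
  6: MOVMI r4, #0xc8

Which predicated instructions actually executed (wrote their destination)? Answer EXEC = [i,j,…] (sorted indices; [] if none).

EXEC = [2]

0: ✓ CMP  NZCV=1001
1: · MOVHI
2: ✓ SUBVS  r2←0xc5
3: ✓ CMP  NZCV=0011
4: · MOVEQ
5: · MOVMI
6: · MOVMI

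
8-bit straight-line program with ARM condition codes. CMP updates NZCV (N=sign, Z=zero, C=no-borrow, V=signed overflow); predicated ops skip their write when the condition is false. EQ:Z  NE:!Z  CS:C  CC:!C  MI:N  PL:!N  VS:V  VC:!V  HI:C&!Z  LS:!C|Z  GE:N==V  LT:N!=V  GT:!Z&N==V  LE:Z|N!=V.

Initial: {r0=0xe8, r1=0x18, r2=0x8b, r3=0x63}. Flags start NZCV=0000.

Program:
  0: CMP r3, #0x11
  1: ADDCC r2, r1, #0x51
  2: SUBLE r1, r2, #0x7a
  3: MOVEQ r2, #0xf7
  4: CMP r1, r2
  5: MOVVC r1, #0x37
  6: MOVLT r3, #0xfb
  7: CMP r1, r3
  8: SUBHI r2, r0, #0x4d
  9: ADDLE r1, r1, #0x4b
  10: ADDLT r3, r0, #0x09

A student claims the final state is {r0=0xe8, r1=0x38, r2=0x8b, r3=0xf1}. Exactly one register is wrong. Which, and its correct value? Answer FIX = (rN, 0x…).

FIX = (r1, 0x63)

0: ✓ CMP  NZCV=0010
1: · ADDCC
2: · SUBLE
3: · MOVEQ
4: ✓ CMP  NZCV=1001
5: · MOVVC
6: · MOVLT
7: ✓ CMP  NZCV=1000
8: · SUBHI
9: ✓ ADDLE  r1←0x63
10: ✓ ADDLT  r3←0xf1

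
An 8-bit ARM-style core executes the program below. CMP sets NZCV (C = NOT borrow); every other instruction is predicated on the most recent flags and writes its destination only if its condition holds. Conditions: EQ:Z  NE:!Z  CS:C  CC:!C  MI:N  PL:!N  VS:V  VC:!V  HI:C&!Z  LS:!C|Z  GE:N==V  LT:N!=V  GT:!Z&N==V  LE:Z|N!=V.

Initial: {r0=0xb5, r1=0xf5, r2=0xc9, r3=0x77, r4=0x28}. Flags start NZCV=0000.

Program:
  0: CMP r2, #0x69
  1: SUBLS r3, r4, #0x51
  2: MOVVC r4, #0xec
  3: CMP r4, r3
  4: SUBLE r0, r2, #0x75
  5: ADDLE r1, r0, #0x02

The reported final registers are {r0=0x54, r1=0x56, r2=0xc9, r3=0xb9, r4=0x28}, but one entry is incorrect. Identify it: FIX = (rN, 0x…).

FIX = (r3, 0x77)

[0] flags=0011 → (cmp)
[1] flags=0011 LS?F → skip
[2] flags=0011 VC?F → skip
[3] flags=1000 → (cmp)
[4] flags=1000 LE?T → r0=0x54
[5] flags=1000 LE?T → r1=0x56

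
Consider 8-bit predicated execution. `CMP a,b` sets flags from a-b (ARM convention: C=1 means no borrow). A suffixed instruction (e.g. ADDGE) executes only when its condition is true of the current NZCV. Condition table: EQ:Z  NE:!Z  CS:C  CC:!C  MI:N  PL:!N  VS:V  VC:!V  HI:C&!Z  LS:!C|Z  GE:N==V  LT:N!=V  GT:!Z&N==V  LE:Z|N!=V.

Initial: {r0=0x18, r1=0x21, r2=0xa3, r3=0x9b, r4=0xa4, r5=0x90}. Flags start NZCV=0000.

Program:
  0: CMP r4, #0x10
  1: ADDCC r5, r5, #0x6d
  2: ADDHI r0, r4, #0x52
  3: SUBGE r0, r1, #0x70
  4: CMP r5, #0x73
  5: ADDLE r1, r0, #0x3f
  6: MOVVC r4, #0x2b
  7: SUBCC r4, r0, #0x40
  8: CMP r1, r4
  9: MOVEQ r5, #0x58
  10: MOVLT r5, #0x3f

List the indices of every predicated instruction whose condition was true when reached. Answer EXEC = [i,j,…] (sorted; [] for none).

EXEC = [2,5]

[0] flags=1010 → (cmp)
[1] flags=1010 CC?F → skip
[2] flags=1010 HI?T → r0=0xf6
[3] flags=1010 GE?F → skip
[4] flags=0011 → (cmp)
[5] flags=0011 LE?T → r1=0x35
[6] flags=0011 VC?F → skip
[7] flags=0011 CC?F → skip
[8] flags=1001 → (cmp)
[9] flags=1001 EQ?F → skip
[10] flags=1001 LT?F → skip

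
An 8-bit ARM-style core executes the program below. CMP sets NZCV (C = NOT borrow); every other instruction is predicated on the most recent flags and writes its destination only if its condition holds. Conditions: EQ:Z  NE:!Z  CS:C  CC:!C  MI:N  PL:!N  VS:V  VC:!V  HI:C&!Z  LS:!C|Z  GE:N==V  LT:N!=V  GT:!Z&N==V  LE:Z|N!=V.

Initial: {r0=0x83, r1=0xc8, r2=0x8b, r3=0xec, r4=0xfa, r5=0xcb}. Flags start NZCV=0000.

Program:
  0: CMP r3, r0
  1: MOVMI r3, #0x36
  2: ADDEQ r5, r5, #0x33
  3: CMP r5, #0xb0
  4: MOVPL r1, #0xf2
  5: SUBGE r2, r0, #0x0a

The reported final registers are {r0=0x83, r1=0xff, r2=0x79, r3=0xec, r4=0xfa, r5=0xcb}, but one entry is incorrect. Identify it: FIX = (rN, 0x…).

[0] flags=0010 → (cmp)
[1] flags=0010 MI?F → skip
[2] flags=0010 EQ?F → skip
[3] flags=0010 → (cmp)
[4] flags=0010 PL?T → r1=0xf2
[5] flags=0010 GE?T → r2=0x79

FIX = (r1, 0xf2)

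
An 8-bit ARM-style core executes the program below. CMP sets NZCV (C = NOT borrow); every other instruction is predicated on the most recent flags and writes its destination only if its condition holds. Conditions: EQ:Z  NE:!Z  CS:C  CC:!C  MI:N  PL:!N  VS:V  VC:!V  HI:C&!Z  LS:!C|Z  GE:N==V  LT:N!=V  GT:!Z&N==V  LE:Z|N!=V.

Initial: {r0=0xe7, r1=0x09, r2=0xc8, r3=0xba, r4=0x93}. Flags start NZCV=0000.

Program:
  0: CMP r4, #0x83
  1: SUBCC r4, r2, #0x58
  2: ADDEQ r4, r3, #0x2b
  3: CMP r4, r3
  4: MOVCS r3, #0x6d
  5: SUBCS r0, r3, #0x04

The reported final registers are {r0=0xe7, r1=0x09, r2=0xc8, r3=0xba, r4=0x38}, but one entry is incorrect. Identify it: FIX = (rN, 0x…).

[0] flags=0010 → (cmp)
[1] flags=0010 CC?F → skip
[2] flags=0010 EQ?F → skip
[3] flags=1000 → (cmp)
[4] flags=1000 CS?F → skip
[5] flags=1000 CS?F → skip

FIX = (r4, 0x93)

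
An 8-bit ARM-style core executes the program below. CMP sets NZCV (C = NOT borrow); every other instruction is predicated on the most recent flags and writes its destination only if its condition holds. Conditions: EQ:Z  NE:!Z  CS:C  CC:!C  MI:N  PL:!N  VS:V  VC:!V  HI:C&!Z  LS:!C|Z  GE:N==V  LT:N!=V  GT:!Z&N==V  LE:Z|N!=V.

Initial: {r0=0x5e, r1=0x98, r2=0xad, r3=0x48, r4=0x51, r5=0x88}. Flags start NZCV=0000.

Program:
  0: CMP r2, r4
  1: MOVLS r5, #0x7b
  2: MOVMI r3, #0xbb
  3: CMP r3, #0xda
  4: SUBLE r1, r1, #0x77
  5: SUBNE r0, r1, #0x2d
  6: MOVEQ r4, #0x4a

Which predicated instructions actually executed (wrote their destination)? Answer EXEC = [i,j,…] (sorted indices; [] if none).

0: ✓ CMP  NZCV=0011
1: · MOVLS
2: · MOVMI
3: ✓ CMP  NZCV=0000
4: · SUBLE
5: ✓ SUBNE  r0←0x6b
6: · MOVEQ

EXEC = [5]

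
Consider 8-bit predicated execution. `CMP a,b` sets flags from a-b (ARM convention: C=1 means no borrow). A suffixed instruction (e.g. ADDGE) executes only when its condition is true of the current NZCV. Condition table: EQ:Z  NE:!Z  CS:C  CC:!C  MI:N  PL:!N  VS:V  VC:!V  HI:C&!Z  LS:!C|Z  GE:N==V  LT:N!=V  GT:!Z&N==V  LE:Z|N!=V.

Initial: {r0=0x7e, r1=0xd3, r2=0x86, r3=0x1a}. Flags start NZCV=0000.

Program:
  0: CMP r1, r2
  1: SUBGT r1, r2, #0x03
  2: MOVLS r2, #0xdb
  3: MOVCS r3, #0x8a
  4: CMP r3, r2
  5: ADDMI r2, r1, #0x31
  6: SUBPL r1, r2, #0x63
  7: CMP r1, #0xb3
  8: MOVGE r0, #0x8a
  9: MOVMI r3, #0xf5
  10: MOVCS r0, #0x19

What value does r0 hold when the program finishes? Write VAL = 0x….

VAL = 0x8a

[0] flags=0010 → (cmp)
[1] flags=0010 GT?T → r1=0x83
[2] flags=0010 LS?F → skip
[3] flags=0010 CS?T → r3=0x8a
[4] flags=0010 → (cmp)
[5] flags=0010 MI?F → skip
[6] flags=0010 PL?T → r1=0x23
[7] flags=0000 → (cmp)
[8] flags=0000 GE?T → r0=0x8a
[9] flags=0000 MI?F → skip
[10] flags=0000 CS?F → skip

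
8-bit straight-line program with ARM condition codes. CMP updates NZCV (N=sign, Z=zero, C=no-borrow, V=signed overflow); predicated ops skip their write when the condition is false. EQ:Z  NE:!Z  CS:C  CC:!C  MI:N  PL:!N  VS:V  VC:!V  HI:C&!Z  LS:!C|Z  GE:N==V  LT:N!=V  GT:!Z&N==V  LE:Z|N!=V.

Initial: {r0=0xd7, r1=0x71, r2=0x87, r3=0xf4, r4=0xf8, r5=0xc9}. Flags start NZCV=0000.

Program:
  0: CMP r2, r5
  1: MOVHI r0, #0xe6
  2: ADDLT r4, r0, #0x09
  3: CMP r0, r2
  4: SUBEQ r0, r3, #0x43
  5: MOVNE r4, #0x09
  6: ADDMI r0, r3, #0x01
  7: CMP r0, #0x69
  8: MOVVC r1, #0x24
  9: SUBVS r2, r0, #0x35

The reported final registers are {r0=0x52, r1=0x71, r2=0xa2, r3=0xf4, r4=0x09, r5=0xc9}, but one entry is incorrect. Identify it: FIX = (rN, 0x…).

FIX = (r0, 0xd7)

0: ✓ CMP  NZCV=1000
1: · MOVHI
2: ✓ ADDLT  r4←0xe0
3: ✓ CMP  NZCV=0010
4: · SUBEQ
5: ✓ MOVNE  r4←0x09
6: · ADDMI
7: ✓ CMP  NZCV=0011
8: · MOVVC
9: ✓ SUBVS  r2←0xa2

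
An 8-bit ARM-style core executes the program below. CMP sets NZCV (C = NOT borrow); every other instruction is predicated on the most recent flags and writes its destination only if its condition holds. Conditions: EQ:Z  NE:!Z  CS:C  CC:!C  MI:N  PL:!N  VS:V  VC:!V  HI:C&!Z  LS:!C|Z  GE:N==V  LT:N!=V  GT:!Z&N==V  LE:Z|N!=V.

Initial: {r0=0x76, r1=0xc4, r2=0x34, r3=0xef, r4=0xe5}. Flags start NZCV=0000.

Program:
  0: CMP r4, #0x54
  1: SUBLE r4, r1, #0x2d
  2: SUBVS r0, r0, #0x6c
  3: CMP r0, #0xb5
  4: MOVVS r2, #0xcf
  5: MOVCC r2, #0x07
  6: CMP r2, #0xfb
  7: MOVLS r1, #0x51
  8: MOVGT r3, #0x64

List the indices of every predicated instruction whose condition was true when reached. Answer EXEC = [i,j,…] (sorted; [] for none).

EXEC = [1,4,5,7,8]

[0] flags=1010 → (cmp)
[1] flags=1010 LE?T → r4=0x97
[2] flags=1010 VS?F → skip
[3] flags=1001 → (cmp)
[4] flags=1001 VS?T → r2=0xcf
[5] flags=1001 CC?T → r2=0x07
[6] flags=0000 → (cmp)
[7] flags=0000 LS?T → r1=0x51
[8] flags=0000 GT?T → r3=0x64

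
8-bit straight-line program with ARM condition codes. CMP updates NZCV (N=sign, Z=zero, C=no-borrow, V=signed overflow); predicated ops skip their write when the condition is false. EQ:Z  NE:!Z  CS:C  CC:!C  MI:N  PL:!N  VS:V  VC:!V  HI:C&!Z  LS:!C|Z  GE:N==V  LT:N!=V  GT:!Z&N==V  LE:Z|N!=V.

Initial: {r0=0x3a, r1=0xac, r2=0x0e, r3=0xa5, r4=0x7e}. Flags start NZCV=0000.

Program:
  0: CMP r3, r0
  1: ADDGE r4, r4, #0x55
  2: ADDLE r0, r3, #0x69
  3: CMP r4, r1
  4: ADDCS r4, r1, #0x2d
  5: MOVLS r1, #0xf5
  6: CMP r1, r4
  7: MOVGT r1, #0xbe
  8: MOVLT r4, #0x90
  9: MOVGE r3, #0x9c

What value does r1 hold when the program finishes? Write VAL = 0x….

VAL = 0xf5

0: ✓ CMP  NZCV=0011
1: · ADDGE
2: ✓ ADDLE  r0←0x0e
3: ✓ CMP  NZCV=1001
4: · ADDCS
5: ✓ MOVLS  r1←0xf5
6: ✓ CMP  NZCV=0011
7: · MOVGT
8: ✓ MOVLT  r4←0x90
9: · MOVGE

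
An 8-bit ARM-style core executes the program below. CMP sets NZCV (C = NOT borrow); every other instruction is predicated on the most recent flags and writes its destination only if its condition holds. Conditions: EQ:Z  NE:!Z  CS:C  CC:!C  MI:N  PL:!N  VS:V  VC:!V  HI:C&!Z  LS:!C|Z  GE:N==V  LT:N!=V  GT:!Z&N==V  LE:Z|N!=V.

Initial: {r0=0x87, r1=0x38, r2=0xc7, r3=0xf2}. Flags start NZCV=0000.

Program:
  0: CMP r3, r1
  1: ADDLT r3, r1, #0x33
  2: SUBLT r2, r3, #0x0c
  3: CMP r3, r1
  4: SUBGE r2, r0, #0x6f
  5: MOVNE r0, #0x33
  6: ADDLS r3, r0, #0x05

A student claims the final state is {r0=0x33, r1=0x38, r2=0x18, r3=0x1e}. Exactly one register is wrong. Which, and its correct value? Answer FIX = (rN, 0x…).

[0] flags=1010 → (cmp)
[1] flags=1010 LT?T → r3=0x6b
[2] flags=1010 LT?T → r2=0x5f
[3] flags=0010 → (cmp)
[4] flags=0010 GE?T → r2=0x18
[5] flags=0010 NE?T → r0=0x33
[6] flags=0010 LS?F → skip

FIX = (r3, 0x6b)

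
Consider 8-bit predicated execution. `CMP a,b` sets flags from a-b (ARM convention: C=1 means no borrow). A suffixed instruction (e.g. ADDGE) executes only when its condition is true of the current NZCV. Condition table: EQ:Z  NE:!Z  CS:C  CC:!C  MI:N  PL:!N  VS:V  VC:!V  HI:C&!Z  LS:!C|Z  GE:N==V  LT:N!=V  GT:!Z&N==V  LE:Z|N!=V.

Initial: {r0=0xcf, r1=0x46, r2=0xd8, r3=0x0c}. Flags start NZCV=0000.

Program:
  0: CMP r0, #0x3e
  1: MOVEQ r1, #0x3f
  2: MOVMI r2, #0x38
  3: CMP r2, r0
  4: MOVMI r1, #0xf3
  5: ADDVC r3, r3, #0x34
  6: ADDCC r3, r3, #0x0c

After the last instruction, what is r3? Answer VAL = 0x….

0: ✓ CMP  NZCV=1010
1: · MOVEQ
2: ✓ MOVMI  r2←0x38
3: ✓ CMP  NZCV=0000
4: · MOVMI
5: ✓ ADDVC  r3←0x40
6: ✓ ADDCC  r3←0x4c

VAL = 0x4c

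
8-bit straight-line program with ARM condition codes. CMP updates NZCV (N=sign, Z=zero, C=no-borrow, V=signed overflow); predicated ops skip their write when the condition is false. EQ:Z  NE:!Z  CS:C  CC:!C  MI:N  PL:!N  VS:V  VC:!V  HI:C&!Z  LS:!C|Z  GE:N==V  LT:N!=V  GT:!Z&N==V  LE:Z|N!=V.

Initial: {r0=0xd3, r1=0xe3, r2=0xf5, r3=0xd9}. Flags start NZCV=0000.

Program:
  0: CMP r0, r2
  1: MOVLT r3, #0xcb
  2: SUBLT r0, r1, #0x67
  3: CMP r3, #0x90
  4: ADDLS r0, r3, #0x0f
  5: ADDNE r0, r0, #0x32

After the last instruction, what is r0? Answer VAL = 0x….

0: ✓ CMP  NZCV=1000
1: ✓ MOVLT  r3←0xcb
2: ✓ SUBLT  r0←0x7c
3: ✓ CMP  NZCV=0010
4: · ADDLS
5: ✓ ADDNE  r0←0xae

VAL = 0xae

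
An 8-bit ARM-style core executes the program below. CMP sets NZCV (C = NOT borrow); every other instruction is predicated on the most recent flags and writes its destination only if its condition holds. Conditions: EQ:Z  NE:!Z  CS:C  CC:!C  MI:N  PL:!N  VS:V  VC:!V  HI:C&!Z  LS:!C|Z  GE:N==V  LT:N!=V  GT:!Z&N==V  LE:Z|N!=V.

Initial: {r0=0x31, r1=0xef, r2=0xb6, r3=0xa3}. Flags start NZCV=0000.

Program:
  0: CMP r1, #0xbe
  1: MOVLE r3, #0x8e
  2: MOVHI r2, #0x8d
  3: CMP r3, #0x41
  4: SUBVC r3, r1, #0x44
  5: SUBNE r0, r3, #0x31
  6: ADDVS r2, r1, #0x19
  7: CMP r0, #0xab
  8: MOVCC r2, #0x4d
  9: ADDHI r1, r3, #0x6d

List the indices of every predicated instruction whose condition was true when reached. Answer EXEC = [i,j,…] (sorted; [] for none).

EXEC = [2,5,6,8]

0: ✓ CMP  NZCV=0010
1: · MOVLE
2: ✓ MOVHI  r2←0x8d
3: ✓ CMP  NZCV=0011
4: · SUBVC
5: ✓ SUBNE  r0←0x72
6: ✓ ADDVS  r2←0x08
7: ✓ CMP  NZCV=1001
8: ✓ MOVCC  r2←0x4d
9: · ADDHI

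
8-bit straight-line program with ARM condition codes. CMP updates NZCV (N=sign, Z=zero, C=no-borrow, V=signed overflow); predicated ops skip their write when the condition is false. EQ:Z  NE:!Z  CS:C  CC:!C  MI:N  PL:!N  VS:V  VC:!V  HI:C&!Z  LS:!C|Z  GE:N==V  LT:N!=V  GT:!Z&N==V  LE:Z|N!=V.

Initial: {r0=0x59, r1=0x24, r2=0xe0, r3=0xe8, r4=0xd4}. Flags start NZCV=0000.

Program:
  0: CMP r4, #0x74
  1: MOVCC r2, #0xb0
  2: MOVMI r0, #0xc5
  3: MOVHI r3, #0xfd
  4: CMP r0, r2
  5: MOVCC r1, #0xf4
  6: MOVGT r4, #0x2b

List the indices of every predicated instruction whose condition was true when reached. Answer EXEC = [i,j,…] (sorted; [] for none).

0: ✓ CMP  NZCV=0011
1: · MOVCC
2: · MOVMI
3: ✓ MOVHI  r3←0xfd
4: ✓ CMP  NZCV=0000
5: ✓ MOVCC  r1←0xf4
6: ✓ MOVGT  r4←0x2b

EXEC = [3,5,6]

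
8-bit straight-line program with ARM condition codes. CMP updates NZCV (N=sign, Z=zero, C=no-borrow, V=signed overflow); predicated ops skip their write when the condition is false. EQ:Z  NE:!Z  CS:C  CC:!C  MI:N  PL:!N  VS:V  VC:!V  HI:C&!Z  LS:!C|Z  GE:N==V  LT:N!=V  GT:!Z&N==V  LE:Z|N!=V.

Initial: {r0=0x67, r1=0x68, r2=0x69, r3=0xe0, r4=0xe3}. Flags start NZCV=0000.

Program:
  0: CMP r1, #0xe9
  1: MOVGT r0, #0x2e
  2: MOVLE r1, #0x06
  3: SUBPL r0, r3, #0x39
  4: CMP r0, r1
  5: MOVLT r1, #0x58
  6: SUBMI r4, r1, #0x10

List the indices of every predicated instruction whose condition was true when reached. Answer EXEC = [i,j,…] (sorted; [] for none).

[0] flags=0000 → (cmp)
[1] flags=0000 GT?T → r0=0x2e
[2] flags=0000 LE?F → skip
[3] flags=0000 PL?T → r0=0xa7
[4] flags=0011 → (cmp)
[5] flags=0011 LT?T → r1=0x58
[6] flags=0011 MI?F → skip

EXEC = [1,3,5]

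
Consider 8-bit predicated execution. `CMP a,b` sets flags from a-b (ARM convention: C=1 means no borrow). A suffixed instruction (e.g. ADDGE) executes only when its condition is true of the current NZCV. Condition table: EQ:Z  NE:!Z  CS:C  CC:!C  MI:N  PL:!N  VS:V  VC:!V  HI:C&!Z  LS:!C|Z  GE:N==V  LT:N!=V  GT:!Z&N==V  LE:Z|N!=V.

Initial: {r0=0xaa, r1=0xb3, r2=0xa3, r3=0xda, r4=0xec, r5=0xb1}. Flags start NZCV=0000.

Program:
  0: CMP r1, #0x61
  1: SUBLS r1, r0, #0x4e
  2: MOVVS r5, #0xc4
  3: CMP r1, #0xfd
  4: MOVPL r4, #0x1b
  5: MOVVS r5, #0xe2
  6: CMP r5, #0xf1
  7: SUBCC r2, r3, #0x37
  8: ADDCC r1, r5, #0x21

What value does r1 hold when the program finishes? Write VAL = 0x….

0: ✓ CMP  NZCV=0011
1: · SUBLS
2: ✓ MOVVS  r5←0xc4
3: ✓ CMP  NZCV=1000
4: · MOVPL
5: · MOVVS
6: ✓ CMP  NZCV=1000
7: ✓ SUBCC  r2←0xa3
8: ✓ ADDCC  r1←0xe5

VAL = 0xe5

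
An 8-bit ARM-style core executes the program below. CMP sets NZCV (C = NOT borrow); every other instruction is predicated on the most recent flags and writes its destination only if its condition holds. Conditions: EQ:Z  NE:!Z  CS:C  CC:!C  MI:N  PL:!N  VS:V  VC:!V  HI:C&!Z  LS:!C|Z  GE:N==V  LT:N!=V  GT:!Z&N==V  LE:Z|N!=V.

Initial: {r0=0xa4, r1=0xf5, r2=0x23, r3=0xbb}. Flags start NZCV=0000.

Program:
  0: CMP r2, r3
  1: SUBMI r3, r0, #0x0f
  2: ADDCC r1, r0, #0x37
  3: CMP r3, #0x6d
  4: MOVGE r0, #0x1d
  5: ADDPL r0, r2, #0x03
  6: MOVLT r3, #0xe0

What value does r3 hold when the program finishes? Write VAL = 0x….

VAL = 0xe0

[0] flags=0000 → (cmp)
[1] flags=0000 MI?F → skip
[2] flags=0000 CC?T → r1=0xdb
[3] flags=0011 → (cmp)
[4] flags=0011 GE?F → skip
[5] flags=0011 PL?T → r0=0x26
[6] flags=0011 LT?T → r3=0xe0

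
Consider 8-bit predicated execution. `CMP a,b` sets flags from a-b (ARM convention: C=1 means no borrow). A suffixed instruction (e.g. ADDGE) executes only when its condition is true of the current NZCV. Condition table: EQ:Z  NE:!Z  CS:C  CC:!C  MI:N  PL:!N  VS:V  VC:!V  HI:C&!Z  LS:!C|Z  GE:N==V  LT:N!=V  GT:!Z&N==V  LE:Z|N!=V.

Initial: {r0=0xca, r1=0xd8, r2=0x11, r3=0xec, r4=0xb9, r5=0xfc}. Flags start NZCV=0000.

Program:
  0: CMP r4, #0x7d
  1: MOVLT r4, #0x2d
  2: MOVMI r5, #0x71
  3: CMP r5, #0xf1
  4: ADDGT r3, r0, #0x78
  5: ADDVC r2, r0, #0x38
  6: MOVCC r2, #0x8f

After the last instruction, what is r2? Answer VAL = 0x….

VAL = 0x02

[0] flags=0011 → (cmp)
[1] flags=0011 LT?T → r4=0x2d
[2] flags=0011 MI?F → skip
[3] flags=0010 → (cmp)
[4] flags=0010 GT?T → r3=0x42
[5] flags=0010 VC?T → r2=0x02
[6] flags=0010 CC?F → skip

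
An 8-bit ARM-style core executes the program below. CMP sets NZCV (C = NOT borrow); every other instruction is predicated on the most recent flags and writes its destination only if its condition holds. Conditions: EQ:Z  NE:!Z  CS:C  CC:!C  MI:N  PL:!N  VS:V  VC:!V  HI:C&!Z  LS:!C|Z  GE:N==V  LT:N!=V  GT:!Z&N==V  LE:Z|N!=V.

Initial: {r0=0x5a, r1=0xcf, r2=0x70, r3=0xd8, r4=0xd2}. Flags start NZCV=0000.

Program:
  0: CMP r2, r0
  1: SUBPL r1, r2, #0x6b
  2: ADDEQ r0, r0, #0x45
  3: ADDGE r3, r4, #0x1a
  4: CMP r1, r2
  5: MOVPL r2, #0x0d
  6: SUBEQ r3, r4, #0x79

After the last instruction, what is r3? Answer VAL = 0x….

VAL = 0xec

0: ✓ CMP  NZCV=0010
1: ✓ SUBPL  r1←0x05
2: · ADDEQ
3: ✓ ADDGE  r3←0xec
4: ✓ CMP  NZCV=1000
5: · MOVPL
6: · SUBEQ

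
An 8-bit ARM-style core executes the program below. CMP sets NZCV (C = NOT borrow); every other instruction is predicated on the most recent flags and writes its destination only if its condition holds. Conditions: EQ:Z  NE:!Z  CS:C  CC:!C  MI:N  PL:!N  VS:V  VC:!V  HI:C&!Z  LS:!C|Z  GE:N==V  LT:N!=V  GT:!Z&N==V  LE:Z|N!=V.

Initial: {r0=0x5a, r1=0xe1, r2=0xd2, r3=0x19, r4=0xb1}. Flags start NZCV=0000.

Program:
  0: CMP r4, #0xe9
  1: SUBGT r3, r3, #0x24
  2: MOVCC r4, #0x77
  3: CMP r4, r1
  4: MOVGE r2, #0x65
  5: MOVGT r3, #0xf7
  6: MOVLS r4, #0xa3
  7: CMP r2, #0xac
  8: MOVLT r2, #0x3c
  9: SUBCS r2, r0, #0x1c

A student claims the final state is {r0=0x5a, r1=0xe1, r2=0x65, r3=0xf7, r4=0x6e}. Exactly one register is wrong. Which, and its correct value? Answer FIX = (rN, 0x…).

FIX = (r4, 0xa3)

[0] flags=1000 → (cmp)
[1] flags=1000 GT?F → skip
[2] flags=1000 CC?T → r4=0x77
[3] flags=1001 → (cmp)
[4] flags=1001 GE?T → r2=0x65
[5] flags=1001 GT?T → r3=0xf7
[6] flags=1001 LS?T → r4=0xa3
[7] flags=1001 → (cmp)
[8] flags=1001 LT?F → skip
[9] flags=1001 CS?F → skip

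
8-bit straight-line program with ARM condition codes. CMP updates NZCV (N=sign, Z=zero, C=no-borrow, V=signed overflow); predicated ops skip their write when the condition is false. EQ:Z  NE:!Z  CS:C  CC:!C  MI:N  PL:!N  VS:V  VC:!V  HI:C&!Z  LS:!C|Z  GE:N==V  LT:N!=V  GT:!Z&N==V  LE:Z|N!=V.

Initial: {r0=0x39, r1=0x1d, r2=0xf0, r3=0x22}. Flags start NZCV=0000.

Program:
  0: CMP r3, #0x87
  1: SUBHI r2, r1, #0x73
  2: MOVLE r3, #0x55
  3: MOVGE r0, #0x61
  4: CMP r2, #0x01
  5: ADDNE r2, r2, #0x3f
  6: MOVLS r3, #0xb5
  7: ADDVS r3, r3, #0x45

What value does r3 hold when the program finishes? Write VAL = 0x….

0: ✓ CMP  NZCV=1001
1: · SUBHI
2: · MOVLE
3: ✓ MOVGE  r0←0x61
4: ✓ CMP  NZCV=1010
5: ✓ ADDNE  r2←0x2f
6: · MOVLS
7: · ADDVS

VAL = 0x22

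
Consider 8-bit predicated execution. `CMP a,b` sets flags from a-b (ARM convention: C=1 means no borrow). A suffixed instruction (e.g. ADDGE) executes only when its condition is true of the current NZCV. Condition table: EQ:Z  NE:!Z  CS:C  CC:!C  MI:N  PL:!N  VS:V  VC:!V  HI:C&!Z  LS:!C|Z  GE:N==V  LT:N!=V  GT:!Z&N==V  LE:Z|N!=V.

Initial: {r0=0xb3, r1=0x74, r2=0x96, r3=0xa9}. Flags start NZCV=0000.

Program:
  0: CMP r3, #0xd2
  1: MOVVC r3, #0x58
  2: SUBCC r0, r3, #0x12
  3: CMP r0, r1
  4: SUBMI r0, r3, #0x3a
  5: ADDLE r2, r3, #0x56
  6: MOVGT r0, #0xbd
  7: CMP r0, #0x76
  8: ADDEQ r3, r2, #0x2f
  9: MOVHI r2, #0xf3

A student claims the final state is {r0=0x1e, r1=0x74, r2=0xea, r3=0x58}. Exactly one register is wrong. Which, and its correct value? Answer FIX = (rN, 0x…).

FIX = (r2, 0xae)

[0] flags=1000 → (cmp)
[1] flags=1000 VC?T → r3=0x58
[2] flags=1000 CC?T → r0=0x46
[3] flags=1000 → (cmp)
[4] flags=1000 MI?T → r0=0x1e
[5] flags=1000 LE?T → r2=0xae
[6] flags=1000 GT?F → skip
[7] flags=1000 → (cmp)
[8] flags=1000 EQ?F → skip
[9] flags=1000 HI?F → skip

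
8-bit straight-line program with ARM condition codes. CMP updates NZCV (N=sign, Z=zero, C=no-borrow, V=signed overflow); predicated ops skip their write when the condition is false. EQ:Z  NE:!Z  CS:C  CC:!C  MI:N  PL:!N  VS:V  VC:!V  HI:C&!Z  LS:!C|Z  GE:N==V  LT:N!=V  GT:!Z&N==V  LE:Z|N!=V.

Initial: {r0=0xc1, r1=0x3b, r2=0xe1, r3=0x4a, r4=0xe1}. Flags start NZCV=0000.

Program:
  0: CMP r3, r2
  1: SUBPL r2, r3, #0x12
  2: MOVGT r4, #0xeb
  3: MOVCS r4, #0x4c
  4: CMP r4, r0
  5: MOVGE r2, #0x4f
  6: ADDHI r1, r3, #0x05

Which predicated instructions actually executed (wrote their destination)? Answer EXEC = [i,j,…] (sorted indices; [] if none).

EXEC = [1,2,5,6]

[0] flags=0000 → (cmp)
[1] flags=0000 PL?T → r2=0x38
[2] flags=0000 GT?T → r4=0xeb
[3] flags=0000 CS?F → skip
[4] flags=0010 → (cmp)
[5] flags=0010 GE?T → r2=0x4f
[6] flags=0010 HI?T → r1=0x4f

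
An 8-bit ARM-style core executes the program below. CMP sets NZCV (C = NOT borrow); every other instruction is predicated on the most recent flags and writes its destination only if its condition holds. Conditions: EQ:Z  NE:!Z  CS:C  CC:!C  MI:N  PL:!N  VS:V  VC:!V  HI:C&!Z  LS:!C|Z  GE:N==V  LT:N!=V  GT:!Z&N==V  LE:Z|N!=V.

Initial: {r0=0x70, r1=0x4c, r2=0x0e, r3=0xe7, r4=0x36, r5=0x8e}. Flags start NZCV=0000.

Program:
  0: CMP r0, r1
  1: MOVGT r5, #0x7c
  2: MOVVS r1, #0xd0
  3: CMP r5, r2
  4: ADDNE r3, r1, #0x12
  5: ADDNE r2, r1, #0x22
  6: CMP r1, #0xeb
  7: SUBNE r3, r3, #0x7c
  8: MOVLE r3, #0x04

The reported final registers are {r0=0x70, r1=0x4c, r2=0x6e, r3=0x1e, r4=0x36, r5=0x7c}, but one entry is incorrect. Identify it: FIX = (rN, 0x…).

[0] flags=0010 → (cmp)
[1] flags=0010 GT?T → r5=0x7c
[2] flags=0010 VS?F → skip
[3] flags=0010 → (cmp)
[4] flags=0010 NE?T → r3=0x5e
[5] flags=0010 NE?T → r2=0x6e
[6] flags=0000 → (cmp)
[7] flags=0000 NE?T → r3=0xe2
[8] flags=0000 LE?F → skip

FIX = (r3, 0xe2)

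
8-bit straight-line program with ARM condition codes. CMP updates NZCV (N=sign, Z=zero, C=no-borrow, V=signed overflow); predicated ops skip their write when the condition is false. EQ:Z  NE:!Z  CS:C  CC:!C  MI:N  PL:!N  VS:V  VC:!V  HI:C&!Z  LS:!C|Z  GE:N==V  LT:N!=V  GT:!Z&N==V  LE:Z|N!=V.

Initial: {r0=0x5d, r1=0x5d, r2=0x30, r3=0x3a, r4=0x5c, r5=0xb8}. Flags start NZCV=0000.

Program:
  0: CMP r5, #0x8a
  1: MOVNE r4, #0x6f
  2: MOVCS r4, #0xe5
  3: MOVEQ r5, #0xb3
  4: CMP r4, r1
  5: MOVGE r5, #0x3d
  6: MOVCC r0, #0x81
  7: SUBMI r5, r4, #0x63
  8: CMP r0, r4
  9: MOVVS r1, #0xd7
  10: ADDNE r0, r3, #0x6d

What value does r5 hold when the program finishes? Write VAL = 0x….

[0] flags=0010 → (cmp)
[1] flags=0010 NE?T → r4=0x6f
[2] flags=0010 CS?T → r4=0xe5
[3] flags=0010 EQ?F → skip
[4] flags=1010 → (cmp)
[5] flags=1010 GE?F → skip
[6] flags=1010 CC?F → skip
[7] flags=1010 MI?T → r5=0x82
[8] flags=0000 → (cmp)
[9] flags=0000 VS?F → skip
[10] flags=0000 NE?T → r0=0xa7

VAL = 0x82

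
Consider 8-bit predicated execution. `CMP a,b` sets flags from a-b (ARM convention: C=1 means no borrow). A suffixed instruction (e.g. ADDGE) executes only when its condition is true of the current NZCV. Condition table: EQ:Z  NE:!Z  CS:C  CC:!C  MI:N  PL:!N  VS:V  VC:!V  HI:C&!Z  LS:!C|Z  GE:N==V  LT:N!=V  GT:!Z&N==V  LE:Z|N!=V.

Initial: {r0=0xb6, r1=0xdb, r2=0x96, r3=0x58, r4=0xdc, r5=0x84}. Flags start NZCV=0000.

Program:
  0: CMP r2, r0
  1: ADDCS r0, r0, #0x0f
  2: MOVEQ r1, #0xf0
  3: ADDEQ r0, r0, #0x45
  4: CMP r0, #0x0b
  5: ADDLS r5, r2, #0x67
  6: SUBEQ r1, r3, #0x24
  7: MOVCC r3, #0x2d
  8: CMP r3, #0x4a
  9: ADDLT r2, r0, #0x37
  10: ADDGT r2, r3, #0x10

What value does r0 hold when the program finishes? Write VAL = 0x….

[0] flags=1000 → (cmp)
[1] flags=1000 CS?F → skip
[2] flags=1000 EQ?F → skip
[3] flags=1000 EQ?F → skip
[4] flags=1010 → (cmp)
[5] flags=1010 LS?F → skip
[6] flags=1010 EQ?F → skip
[7] flags=1010 CC?F → skip
[8] flags=0010 → (cmp)
[9] flags=0010 LT?F → skip
[10] flags=0010 GT?T → r2=0x68

VAL = 0xb6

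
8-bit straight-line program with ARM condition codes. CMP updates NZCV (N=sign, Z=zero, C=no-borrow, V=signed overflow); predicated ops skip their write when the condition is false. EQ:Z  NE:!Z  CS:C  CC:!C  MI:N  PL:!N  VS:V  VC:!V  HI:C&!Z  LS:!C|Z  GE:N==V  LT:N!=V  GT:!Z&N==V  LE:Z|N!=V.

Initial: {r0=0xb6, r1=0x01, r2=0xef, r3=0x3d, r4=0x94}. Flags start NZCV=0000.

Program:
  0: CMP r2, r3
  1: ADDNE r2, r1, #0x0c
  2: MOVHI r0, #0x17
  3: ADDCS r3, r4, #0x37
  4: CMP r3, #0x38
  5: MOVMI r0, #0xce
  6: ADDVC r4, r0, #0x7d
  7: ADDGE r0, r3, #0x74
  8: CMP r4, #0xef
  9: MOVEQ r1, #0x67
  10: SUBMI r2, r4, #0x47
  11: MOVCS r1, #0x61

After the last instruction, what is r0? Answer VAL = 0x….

VAL = 0xce

0: ✓ CMP  NZCV=1010
1: ✓ ADDNE  r2←0x0d
2: ✓ MOVHI  r0←0x17
3: ✓ ADDCS  r3←0xcb
4: ✓ CMP  NZCV=1010
5: ✓ MOVMI  r0←0xce
6: ✓ ADDVC  r4←0x4b
7: · ADDGE
8: ✓ CMP  NZCV=0000
9: · MOVEQ
10: · SUBMI
11: · MOVCS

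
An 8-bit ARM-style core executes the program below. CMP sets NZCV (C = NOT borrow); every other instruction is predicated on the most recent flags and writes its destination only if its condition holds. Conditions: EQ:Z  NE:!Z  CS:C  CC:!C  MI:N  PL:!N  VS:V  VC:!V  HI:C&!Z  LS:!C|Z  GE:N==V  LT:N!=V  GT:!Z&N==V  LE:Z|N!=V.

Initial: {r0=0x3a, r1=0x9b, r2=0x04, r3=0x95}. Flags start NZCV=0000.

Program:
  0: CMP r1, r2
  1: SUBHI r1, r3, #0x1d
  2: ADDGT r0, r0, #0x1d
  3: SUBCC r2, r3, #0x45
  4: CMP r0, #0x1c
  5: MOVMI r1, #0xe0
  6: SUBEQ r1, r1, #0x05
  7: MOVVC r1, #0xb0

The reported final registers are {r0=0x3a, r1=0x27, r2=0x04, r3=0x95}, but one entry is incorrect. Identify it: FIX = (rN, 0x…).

0: ✓ CMP  NZCV=1010
1: ✓ SUBHI  r1←0x78
2: · ADDGT
3: · SUBCC
4: ✓ CMP  NZCV=0010
5: · MOVMI
6: · SUBEQ
7: ✓ MOVVC  r1←0xb0

FIX = (r1, 0xb0)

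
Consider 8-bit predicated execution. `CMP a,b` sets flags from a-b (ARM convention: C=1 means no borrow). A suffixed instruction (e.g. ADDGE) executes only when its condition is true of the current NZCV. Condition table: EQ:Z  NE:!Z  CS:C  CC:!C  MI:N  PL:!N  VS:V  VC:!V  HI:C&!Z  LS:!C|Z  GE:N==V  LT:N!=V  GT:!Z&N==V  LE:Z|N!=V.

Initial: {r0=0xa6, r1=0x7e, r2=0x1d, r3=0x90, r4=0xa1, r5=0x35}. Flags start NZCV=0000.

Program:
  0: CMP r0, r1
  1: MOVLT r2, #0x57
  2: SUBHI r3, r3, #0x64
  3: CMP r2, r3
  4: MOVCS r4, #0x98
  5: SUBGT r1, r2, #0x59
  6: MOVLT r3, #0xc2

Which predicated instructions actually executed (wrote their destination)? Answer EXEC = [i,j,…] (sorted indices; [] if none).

EXEC = [1,2,4,5]

[0] flags=0011 → (cmp)
[1] flags=0011 LT?T → r2=0x57
[2] flags=0011 HI?T → r3=0x2c
[3] flags=0010 → (cmp)
[4] flags=0010 CS?T → r4=0x98
[5] flags=0010 GT?T → r1=0xfe
[6] flags=0010 LT?F → skip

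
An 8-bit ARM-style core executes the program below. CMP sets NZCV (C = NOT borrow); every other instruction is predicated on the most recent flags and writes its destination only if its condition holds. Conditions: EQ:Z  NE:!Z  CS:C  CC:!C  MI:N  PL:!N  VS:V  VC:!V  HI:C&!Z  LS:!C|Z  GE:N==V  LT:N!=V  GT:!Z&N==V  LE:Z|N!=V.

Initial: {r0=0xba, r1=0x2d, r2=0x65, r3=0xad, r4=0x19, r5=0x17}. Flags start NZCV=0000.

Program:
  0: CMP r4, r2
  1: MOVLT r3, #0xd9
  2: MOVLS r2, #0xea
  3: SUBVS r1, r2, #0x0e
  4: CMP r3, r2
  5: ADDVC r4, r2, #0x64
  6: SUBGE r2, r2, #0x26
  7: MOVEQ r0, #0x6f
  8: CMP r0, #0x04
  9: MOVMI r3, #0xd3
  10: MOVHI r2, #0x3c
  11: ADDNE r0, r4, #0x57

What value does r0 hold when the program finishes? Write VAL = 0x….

VAL = 0xa5

0: ✓ CMP  NZCV=1000
1: ✓ MOVLT  r3←0xd9
2: ✓ MOVLS  r2←0xea
3: · SUBVS
4: ✓ CMP  NZCV=1000
5: ✓ ADDVC  r4←0x4e
6: · SUBGE
7: · MOVEQ
8: ✓ CMP  NZCV=1010
9: ✓ MOVMI  r3←0xd3
10: ✓ MOVHI  r2←0x3c
11: ✓ ADDNE  r0←0xa5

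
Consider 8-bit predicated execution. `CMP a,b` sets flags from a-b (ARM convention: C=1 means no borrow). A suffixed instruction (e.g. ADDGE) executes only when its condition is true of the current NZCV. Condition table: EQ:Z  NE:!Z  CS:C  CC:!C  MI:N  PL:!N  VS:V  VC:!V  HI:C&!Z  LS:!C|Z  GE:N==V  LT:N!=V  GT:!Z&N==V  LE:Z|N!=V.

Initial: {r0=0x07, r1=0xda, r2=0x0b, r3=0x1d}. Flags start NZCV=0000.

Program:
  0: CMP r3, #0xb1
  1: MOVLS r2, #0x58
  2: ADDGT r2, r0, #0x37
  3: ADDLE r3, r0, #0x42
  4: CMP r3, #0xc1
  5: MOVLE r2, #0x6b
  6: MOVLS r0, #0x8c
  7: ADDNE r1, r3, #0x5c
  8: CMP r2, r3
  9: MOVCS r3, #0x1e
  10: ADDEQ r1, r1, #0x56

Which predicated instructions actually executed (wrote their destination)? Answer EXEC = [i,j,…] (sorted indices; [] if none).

0: ✓ CMP  NZCV=0000
1: ✓ MOVLS  r2←0x58
2: ✓ ADDGT  r2←0x3e
3: · ADDLE
4: ✓ CMP  NZCV=0000
5: · MOVLE
6: ✓ MOVLS  r0←0x8c
7: ✓ ADDNE  r1←0x79
8: ✓ CMP  NZCV=0010
9: ✓ MOVCS  r3←0x1e
10: · ADDEQ

EXEC = [1,2,6,7,9]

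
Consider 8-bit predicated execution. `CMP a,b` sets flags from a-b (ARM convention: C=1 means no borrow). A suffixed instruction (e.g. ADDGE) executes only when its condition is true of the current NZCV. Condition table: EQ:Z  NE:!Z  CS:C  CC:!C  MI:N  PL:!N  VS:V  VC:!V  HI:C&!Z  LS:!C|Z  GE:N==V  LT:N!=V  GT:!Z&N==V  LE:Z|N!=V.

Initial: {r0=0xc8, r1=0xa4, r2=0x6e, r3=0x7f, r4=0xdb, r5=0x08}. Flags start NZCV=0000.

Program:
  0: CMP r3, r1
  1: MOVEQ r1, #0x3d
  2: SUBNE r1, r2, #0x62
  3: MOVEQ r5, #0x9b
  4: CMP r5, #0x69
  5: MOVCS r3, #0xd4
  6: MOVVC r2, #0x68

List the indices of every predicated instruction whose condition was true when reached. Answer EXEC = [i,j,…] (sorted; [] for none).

EXEC = [2,6]

[0] flags=1001 → (cmp)
[1] flags=1001 EQ?F → skip
[2] flags=1001 NE?T → r1=0x0c
[3] flags=1001 EQ?F → skip
[4] flags=1000 → (cmp)
[5] flags=1000 CS?F → skip
[6] flags=1000 VC?T → r2=0x68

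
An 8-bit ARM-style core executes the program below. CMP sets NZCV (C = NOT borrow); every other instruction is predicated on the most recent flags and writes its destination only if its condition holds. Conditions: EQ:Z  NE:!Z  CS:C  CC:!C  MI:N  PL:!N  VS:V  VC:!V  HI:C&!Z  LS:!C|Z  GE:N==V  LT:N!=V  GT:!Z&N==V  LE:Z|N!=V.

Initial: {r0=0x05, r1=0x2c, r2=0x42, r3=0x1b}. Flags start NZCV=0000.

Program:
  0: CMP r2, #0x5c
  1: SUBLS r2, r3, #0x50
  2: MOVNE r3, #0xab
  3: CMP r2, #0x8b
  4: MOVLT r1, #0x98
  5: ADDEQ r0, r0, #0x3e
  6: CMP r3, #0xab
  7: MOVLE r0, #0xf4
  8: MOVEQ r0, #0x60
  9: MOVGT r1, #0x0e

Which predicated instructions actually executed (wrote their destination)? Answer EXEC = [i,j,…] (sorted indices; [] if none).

EXEC = [1,2,7,8]

[0] flags=1000 → (cmp)
[1] flags=1000 LS?T → r2=0xcb
[2] flags=1000 NE?T → r3=0xab
[3] flags=0010 → (cmp)
[4] flags=0010 LT?F → skip
[5] flags=0010 EQ?F → skip
[6] flags=0110 → (cmp)
[7] flags=0110 LE?T → r0=0xf4
[8] flags=0110 EQ?T → r0=0x60
[9] flags=0110 GT?F → skip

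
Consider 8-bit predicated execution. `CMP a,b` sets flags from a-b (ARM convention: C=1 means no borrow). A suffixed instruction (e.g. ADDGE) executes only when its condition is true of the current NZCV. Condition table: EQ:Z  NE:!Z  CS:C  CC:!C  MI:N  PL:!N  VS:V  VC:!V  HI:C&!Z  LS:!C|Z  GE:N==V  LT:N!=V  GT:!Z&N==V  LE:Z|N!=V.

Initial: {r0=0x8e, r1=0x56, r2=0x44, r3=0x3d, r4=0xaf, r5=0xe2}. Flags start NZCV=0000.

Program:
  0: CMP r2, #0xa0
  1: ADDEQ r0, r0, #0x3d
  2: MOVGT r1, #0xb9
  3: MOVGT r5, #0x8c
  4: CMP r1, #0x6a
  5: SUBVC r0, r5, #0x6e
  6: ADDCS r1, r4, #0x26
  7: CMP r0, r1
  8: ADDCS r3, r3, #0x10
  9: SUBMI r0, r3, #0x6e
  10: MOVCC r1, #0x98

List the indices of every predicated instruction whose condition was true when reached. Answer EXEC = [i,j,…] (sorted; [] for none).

[0] flags=1001 → (cmp)
[1] flags=1001 EQ?F → skip
[2] flags=1001 GT?T → r1=0xb9
[3] flags=1001 GT?T → r5=0x8c
[4] flags=0011 → (cmp)
[5] flags=0011 VC?F → skip
[6] flags=0011 CS?T → r1=0xd5
[7] flags=1000 → (cmp)
[8] flags=1000 CS?F → skip
[9] flags=1000 MI?T → r0=0xcf
[10] flags=1000 CC?T → r1=0x98

EXEC = [2,3,6,9,10]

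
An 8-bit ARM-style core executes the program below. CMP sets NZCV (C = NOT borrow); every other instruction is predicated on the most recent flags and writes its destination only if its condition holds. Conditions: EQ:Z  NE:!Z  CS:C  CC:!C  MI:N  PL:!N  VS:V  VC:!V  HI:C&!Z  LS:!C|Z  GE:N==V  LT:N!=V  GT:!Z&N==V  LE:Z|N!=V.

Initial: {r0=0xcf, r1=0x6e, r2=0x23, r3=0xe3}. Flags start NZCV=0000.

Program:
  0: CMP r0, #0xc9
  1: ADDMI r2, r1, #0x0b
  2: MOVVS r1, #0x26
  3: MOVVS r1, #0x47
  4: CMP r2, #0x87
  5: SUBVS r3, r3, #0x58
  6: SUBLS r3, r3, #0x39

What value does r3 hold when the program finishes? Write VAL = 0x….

[0] flags=0010 → (cmp)
[1] flags=0010 MI?F → skip
[2] flags=0010 VS?F → skip
[3] flags=0010 VS?F → skip
[4] flags=1001 → (cmp)
[5] flags=1001 VS?T → r3=0x8b
[6] flags=1001 LS?T → r3=0x52

VAL = 0x52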